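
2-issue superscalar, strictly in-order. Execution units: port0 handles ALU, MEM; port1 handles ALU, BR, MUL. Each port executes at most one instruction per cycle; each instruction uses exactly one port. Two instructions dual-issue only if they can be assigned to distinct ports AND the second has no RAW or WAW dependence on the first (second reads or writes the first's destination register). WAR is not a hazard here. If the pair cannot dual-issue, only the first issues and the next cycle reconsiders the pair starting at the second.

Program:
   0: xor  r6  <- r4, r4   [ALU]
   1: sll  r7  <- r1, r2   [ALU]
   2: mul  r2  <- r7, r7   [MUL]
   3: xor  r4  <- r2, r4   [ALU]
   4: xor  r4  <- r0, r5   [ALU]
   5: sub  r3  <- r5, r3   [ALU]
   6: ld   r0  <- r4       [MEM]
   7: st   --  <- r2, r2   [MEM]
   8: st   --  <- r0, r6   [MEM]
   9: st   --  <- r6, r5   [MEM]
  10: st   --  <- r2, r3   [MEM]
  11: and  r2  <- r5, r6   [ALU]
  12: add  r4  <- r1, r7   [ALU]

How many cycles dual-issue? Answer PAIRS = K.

[0] i0,i1  xor.ALU;sll.ALU  -- pair
[1] i2  mul.MUL  -- RAW r2
[2] i3  xor.ALU  -- WAW r4
[3] i4,i5  xor.ALU;sub.ALU  -- pair
[4] i6  ld.MEM  -- no-port MEM/MEM
[5] i7  st.MEM  -- no-port MEM/MEM
[6] i8  st.MEM  -- no-port MEM/MEM
[7] i9  st.MEM  -- no-port MEM/MEM
[8] i10,i11  st.MEM;and.ALU  -- pair
[9] i12  add.ALU  -- tail

PAIRS = 3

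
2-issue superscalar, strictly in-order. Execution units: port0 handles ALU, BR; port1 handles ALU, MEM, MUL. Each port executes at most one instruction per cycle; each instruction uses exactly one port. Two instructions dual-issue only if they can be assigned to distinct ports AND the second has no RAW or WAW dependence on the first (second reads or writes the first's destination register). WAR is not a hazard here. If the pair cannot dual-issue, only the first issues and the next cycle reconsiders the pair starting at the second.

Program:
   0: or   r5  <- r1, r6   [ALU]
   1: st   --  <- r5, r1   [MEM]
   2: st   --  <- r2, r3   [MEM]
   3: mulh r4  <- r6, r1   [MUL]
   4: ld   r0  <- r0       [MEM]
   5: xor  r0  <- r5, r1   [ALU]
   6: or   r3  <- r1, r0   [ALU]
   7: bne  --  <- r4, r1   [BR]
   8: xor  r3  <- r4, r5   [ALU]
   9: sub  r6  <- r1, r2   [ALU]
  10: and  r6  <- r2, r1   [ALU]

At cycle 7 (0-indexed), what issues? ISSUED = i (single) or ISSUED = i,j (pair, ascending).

c0: i0 or.ALU  RAW r5
c1: i1 st.MEM  no-port MEM/MEM
c2: i2 st.MEM  no-port MEM/MUL
c3: i3 mulh.MUL  no-port MUL/MEM
c4: i4 ld.MEM  WAW r0
c5: i5 xor.ALU  RAW r0
c6: i6/i7 or.ALU+bne.BR  2-wide
c7: i8/i9 xor.ALU+sub.ALU  2-wide
c8: i10 and.ALU  tail

ISSUED = 8,9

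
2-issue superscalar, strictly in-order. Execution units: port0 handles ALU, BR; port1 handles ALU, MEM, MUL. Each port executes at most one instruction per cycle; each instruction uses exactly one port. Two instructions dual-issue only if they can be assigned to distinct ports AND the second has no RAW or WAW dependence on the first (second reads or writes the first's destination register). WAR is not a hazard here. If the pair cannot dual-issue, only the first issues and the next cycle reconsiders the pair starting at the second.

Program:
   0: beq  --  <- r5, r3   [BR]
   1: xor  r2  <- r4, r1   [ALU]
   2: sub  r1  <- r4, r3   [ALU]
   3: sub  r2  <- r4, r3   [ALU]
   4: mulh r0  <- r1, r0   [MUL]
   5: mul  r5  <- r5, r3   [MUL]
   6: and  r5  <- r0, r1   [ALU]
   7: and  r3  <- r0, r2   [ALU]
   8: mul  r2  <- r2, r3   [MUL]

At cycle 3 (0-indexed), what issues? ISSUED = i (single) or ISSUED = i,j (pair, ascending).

[0] i0&i1  beq.BR;xor.ALU  -- pair
[1] i2&i3  sub.ALU;sub.ALU  -- pair
[2] i4  mulh.MUL  -- no-port MUL/MUL
[3] i5  mul.MUL  -- WAW r5
[4] i6&i7  and.ALU;and.ALU  -- pair
[5] i8  mul.MUL  -- tail

ISSUED = 5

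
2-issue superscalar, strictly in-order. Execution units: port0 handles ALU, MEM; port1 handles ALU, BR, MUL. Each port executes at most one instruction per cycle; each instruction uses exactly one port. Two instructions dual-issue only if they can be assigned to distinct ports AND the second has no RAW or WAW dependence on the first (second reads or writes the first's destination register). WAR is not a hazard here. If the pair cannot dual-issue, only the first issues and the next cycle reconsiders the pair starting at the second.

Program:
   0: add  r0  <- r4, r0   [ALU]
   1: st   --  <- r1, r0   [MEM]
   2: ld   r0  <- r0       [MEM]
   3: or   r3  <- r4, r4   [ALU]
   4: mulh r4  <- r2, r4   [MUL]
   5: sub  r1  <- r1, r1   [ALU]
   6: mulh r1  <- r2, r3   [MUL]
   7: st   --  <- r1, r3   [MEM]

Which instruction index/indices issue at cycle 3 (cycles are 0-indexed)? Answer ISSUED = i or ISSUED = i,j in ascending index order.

ISSUED = 4,5

  cy0 -> i0 (add) RAW r0
  cy1 -> i1 (st) no-port MEM/MEM
  cy2 -> i2,i3 (ld or) dual
  cy3 -> i4,i5 (mulh sub) dual
  cy4 -> i6 (mulh) RAW r1
  cy5 -> i7 (st) tail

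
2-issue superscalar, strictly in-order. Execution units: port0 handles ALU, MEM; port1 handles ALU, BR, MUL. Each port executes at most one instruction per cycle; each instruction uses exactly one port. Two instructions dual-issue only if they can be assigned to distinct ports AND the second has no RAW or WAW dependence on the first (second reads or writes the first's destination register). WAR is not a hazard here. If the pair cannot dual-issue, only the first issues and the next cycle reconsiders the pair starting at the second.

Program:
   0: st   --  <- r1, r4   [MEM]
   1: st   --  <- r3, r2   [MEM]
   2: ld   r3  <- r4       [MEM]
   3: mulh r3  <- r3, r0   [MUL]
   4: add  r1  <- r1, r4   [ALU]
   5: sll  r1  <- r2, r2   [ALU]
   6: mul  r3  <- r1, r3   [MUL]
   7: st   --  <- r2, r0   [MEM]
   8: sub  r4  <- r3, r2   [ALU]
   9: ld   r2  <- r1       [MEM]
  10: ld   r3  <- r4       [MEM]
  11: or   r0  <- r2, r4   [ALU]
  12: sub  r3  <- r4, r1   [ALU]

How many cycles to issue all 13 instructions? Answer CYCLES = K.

CYCLES = 9

  cy0 -> i0 (st.MEM) no-port MEM/MEM
  cy1 -> i1 (st.MEM) no-port MEM/MEM
  cy2 -> i2 (ld.MEM) RAW+WAW r3
  cy3 -> i3+i4 (mulh.MUL+add.ALU) pair
  cy4 -> i5 (sll.ALU) RAW r1
  cy5 -> i6+i7 (mul.MUL+st.MEM) pair
  cy6 -> i8+i9 (sub.ALU+ld.MEM) pair
  cy7 -> i10+i11 (ld.MEM+or.ALU) pair
  cy8 -> i12 (sub.ALU) tail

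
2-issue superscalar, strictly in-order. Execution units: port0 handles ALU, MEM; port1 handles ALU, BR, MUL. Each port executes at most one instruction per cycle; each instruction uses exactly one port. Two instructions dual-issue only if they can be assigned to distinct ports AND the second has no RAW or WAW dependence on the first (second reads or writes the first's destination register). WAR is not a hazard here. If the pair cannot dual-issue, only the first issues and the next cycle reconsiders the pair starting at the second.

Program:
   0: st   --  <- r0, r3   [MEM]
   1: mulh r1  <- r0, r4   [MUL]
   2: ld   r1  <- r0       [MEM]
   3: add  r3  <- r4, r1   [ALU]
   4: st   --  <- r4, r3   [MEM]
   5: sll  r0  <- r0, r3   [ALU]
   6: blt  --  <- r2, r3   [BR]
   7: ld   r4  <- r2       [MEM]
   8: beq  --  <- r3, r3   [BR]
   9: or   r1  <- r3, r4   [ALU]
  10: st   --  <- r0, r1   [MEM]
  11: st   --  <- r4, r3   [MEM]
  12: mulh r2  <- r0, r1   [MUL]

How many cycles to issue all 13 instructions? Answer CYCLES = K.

CYCLES = 8

  cy0 -> i0+i1 (st+mulh) dual
  cy1 -> i2 (ld) RAW r1
  cy2 -> i3 (add) RAW r3
  cy3 -> i4+i5 (st+sll) dual
  cy4 -> i6+i7 (blt+ld) dual
  cy5 -> i8+i9 (beq+or) dual
  cy6 -> i10 (st) no-port MEM/MEM
  cy7 -> i11+i12 (st+mulh) dual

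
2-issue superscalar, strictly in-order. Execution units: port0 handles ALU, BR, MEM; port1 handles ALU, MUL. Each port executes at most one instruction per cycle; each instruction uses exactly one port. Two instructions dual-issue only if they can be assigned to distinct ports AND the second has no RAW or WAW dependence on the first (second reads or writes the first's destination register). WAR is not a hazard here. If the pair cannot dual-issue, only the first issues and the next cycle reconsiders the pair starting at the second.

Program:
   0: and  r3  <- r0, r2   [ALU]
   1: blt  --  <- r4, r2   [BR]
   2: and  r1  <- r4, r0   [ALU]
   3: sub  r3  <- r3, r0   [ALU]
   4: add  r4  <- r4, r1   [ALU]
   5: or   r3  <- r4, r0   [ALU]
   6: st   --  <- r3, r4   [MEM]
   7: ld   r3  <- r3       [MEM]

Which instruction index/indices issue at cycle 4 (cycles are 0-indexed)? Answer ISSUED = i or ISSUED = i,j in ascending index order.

[0] i0+i1  and.ALU blt.BR  -- pair
[1] i2+i3  and.ALU sub.ALU  -- pair
[2] i4  add.ALU  -- RAW r4
[3] i5  or.ALU  -- RAW r3
[4] i6  st.MEM  -- no-port MEM/MEM
[5] i7  ld.MEM  -- tail

ISSUED = 6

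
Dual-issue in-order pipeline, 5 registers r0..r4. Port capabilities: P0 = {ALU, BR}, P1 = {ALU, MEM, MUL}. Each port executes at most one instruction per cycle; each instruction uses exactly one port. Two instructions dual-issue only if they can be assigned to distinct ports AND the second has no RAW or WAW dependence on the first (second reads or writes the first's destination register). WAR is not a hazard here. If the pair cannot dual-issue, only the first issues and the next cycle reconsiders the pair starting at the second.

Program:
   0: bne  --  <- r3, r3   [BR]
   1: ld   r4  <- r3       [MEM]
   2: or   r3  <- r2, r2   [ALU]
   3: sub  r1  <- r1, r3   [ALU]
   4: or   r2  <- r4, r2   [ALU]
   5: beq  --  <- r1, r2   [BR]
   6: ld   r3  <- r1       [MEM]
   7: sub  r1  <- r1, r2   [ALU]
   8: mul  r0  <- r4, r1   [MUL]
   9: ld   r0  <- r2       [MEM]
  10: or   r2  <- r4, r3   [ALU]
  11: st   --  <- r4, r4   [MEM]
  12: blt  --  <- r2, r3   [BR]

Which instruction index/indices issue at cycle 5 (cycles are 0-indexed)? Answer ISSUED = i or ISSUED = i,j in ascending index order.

ISSUED = 8

t=0 i0+i1:bne;ld ; pair
t=1 i2:or ; RAW r3
t=2 i3+i4:sub;or ; pair
t=3 i5+i6:beq;ld ; pair
t=4 i7:sub ; RAW r1
t=5 i8:mul ; no-port MUL/MEM
t=6 i9+i10:ld;or ; pair
t=7 i11+i12:st;blt ; pair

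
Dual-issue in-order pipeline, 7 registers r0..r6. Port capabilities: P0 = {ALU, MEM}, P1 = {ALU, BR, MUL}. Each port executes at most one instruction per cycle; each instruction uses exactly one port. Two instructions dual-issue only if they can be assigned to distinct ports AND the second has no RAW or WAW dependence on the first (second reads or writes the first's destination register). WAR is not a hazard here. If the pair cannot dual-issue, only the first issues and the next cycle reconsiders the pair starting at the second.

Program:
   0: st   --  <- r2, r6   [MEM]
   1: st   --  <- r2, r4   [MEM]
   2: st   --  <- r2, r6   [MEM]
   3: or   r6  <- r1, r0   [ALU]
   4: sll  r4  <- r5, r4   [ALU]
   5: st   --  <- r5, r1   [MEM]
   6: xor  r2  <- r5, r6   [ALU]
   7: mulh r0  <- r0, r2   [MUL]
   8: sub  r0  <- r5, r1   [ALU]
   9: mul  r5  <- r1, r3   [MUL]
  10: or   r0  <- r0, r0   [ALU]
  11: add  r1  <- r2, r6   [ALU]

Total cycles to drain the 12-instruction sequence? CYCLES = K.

c0: i0 st.MEM  no-port MEM/MEM
c1: i1 st.MEM  no-port MEM/MEM
c2: i2&i3 st.MEM or.ALU  2-wide
c3: i4&i5 sll.ALU st.MEM  2-wide
c4: i6 xor.ALU  RAW r2
c5: i7 mulh.MUL  WAW r0
c6: i8&i9 sub.ALU mul.MUL  2-wide
c7: i10&i11 or.ALU add.ALU  2-wide

CYCLES = 8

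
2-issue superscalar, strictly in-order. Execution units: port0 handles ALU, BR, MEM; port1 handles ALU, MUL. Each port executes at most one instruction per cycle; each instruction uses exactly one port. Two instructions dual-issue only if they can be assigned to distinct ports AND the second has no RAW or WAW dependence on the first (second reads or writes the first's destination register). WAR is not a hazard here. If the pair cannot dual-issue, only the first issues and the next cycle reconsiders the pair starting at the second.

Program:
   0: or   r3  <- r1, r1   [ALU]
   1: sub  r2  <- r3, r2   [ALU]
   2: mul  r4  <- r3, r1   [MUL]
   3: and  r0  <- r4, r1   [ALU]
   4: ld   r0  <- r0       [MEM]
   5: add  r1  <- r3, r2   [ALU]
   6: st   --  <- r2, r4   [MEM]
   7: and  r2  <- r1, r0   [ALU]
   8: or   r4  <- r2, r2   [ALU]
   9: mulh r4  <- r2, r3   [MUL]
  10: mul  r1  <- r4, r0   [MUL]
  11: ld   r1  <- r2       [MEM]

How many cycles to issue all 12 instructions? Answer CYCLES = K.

#0 head=0: or.ALU i0 RAW r3
#1 head=1: sub.ALU/mul.MUL i1&i2 dual
#2 head=3: and.ALU i3 RAW+WAW r0
#3 head=4: ld.MEM/add.ALU i4&i5 dual
#4 head=6: st.MEM/and.ALU i6&i7 dual
#5 head=8: or.ALU i8 WAW r4
#6 head=9: mulh.MUL i9 no-port MUL/MUL
#7 head=10: mul.MUL i10 WAW r1
#8 head=11: ld.MEM i11 tail

CYCLES = 9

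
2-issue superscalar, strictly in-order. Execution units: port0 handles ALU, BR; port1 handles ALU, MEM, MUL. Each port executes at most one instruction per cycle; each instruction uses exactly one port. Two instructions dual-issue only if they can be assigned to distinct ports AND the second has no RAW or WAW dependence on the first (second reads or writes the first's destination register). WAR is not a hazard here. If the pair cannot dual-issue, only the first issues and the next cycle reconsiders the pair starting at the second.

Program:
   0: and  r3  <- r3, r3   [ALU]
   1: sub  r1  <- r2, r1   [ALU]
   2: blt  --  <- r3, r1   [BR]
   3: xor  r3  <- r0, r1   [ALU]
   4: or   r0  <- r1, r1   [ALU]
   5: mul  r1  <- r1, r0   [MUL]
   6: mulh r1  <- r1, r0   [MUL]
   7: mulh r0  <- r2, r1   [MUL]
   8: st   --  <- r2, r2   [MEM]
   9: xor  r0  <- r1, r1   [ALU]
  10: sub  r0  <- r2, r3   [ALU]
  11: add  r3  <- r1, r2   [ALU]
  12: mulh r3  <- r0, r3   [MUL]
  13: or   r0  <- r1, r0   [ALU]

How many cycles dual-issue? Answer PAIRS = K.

PAIRS = 5

c0: i0/i1 and+sub  pair
c1: i2/i3 blt+xor  pair
c2: i4 or  RAW r0
c3: i5 mul  no-port MUL/MUL
c4: i6 mulh  no-port MUL/MUL
c5: i7 mulh  no-port MUL/MEM
c6: i8/i9 st+xor  pair
c7: i10/i11 sub+add  pair
c8: i12/i13 mulh+or  pair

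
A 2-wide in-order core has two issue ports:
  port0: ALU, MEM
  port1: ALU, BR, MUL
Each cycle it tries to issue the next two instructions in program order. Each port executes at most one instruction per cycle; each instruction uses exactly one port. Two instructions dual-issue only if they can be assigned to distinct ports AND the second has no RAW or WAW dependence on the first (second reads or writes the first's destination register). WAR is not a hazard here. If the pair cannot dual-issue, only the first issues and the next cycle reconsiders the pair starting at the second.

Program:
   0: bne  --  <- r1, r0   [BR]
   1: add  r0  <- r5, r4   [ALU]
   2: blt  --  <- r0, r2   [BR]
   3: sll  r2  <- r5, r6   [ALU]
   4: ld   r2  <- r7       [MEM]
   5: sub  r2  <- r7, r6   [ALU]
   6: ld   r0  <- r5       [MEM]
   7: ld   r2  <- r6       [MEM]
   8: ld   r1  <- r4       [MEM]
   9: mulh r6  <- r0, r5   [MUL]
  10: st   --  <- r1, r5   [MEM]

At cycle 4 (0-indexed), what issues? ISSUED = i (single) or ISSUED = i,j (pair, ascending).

ISSUED = 7

c0: i0+i1 bne.BR;add.ALU  2-wide
c1: i2+i3 blt.BR;sll.ALU  2-wide
c2: i4 ld.MEM  WAW r2
c3: i5+i6 sub.ALU;ld.MEM  2-wide
c4: i7 ld.MEM  no-port MEM/MEM
c5: i8+i9 ld.MEM;mulh.MUL  2-wide
c6: i10 st.MEM  tail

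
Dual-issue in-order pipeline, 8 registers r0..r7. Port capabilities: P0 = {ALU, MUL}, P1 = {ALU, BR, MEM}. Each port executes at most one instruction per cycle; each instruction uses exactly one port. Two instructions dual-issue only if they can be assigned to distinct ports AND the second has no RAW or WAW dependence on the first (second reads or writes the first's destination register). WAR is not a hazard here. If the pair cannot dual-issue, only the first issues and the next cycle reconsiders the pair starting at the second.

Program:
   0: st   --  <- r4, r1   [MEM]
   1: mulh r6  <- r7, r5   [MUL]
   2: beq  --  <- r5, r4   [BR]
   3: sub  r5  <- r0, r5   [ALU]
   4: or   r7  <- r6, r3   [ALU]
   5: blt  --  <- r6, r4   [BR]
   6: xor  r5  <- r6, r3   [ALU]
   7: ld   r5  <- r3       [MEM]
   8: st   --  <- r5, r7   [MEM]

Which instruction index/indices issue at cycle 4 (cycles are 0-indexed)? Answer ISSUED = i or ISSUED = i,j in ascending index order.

ISSUED = 7

t=0 i0+i1:st.MEM+mulh.MUL ; dual
t=1 i2+i3:beq.BR+sub.ALU ; dual
t=2 i4+i5:or.ALU+blt.BR ; dual
t=3 i6:xor.ALU ; WAW r5
t=4 i7:ld.MEM ; no-port MEM/MEM
t=5 i8:st.MEM ; tail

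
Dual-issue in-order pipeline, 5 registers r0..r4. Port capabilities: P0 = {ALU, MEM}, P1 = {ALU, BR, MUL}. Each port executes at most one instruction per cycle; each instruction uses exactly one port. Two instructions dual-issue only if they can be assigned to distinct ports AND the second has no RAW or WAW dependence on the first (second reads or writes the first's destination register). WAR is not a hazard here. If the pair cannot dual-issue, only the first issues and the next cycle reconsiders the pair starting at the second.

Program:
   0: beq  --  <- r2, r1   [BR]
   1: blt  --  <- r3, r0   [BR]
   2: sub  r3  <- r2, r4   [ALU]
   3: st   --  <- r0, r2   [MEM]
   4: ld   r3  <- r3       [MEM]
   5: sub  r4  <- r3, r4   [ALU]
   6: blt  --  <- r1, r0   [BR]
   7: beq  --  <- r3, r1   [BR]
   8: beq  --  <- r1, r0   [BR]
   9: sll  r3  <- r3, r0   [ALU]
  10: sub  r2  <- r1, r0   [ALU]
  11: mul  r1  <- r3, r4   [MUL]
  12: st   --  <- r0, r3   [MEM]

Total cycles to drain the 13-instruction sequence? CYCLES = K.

CYCLES = 9

c0: i0 beq.BR  no-port BR/BR
c1: i1/i2 blt.BR/sub.ALU  dual
c2: i3 st.MEM  no-port MEM/MEM
c3: i4 ld.MEM  RAW r3
c4: i5/i6 sub.ALU/blt.BR  dual
c5: i7 beq.BR  no-port BR/BR
c6: i8/i9 beq.BR/sll.ALU  dual
c7: i10/i11 sub.ALU/mul.MUL  dual
c8: i12 st.MEM  tail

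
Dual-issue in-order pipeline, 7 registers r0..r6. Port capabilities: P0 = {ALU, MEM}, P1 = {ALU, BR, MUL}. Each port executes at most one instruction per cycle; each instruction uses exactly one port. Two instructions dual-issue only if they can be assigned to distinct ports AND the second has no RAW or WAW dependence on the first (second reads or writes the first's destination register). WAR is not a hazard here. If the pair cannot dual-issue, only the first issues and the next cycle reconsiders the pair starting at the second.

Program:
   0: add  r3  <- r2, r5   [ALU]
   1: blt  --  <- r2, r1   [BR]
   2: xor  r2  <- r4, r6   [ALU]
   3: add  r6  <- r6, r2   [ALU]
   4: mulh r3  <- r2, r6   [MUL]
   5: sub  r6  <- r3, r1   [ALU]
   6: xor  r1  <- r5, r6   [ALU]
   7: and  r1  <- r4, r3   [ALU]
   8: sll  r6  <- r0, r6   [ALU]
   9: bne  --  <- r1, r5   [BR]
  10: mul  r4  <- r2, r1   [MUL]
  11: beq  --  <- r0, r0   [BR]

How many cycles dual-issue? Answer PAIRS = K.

PAIRS = 2

0. add.ALU+blt.BR @i0&i1  | 2-wide
1. xor.ALU @i2  | RAW r2
2. add.ALU @i3  | RAW r6
3. mulh.MUL @i4  | RAW r3
4. sub.ALU @i5  | RAW r6
5. xor.ALU @i6  | WAW r1
6. and.ALU+sll.ALU @i7&i8  | 2-wide
7. bne.BR @i9  | no-port BR/MUL
8. mul.MUL @i10  | no-port MUL/BR
9. beq.BR @i11  | tail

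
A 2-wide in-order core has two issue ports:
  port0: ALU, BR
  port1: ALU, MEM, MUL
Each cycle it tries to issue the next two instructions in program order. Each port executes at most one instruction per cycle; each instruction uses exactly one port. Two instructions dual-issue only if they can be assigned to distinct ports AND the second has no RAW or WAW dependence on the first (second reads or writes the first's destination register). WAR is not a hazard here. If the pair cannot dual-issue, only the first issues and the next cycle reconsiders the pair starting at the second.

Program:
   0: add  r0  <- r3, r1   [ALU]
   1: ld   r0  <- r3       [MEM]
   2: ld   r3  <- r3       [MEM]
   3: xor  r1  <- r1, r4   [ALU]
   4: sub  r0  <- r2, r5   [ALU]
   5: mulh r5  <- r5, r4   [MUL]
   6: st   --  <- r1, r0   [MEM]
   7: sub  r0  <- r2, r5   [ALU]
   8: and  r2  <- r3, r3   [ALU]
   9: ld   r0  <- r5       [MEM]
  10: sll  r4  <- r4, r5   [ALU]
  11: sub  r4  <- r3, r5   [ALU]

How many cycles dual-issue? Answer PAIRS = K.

PAIRS = 4

[0] i0  add.ALU  -- WAW r0
[1] i1  ld.MEM  -- no-port MEM/MEM
[2] i2+i3  ld.MEM;xor.ALU  -- pair
[3] i4+i5  sub.ALU;mulh.MUL  -- pair
[4] i6+i7  st.MEM;sub.ALU  -- pair
[5] i8+i9  and.ALU;ld.MEM  -- pair
[6] i10  sll.ALU  -- WAW r4
[7] i11  sub.ALU  -- tail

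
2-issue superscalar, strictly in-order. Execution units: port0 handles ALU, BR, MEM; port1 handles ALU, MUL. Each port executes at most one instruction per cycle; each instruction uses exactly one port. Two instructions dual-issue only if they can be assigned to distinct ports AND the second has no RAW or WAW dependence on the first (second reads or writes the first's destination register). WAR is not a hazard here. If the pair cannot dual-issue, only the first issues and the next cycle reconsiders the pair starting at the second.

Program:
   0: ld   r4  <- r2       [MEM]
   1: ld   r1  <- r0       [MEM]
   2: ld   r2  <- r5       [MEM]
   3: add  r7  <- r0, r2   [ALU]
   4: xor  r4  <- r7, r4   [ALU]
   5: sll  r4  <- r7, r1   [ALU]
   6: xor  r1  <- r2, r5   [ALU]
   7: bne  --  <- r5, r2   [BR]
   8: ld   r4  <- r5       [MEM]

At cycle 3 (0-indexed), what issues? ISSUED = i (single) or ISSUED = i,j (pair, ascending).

t=0 i0:ld ; no-port MEM/MEM
t=1 i1:ld ; no-port MEM/MEM
t=2 i2:ld ; RAW r2
t=3 i3:add ; RAW r7
t=4 i4:xor ; WAW r4
t=5 i5,i6:sll+xor ; 2-wide
t=6 i7:bne ; no-port BR/MEM
t=7 i8:ld ; tail

ISSUED = 3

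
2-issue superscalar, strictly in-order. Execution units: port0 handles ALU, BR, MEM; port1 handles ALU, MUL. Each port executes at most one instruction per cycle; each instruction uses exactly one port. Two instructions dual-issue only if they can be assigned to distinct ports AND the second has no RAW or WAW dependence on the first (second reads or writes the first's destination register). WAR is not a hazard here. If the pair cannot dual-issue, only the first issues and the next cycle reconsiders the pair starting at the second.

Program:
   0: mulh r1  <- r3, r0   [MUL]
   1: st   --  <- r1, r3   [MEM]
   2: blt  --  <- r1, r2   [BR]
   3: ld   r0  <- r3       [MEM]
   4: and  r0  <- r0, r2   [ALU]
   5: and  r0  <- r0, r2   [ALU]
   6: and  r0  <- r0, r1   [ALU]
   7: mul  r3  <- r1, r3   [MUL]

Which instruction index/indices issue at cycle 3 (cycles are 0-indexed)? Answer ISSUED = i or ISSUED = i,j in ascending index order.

ISSUED = 3

#0 head=0: mulh.MUL i0 RAW r1
#1 head=1: st.MEM i1 no-port MEM/BR
#2 head=2: blt.BR i2 no-port BR/MEM
#3 head=3: ld.MEM i3 RAW+WAW r0
#4 head=4: and.ALU i4 RAW+WAW r0
#5 head=5: and.ALU i5 RAW+WAW r0
#6 head=6: and.ALU/mul.MUL i6,i7 pair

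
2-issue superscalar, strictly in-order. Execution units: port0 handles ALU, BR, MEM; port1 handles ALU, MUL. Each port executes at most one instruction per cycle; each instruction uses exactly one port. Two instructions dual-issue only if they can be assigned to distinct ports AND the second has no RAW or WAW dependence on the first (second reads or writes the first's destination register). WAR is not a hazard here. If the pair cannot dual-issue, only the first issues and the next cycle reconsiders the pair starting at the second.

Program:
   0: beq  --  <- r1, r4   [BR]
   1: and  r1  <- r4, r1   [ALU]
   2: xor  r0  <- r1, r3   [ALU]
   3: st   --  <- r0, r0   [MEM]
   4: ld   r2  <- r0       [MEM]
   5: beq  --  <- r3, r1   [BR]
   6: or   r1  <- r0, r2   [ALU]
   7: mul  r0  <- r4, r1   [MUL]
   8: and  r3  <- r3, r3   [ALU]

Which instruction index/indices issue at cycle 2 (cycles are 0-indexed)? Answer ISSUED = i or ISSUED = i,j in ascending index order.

ISSUED = 3

#0 head=0: beq and i0,i1 dual
#1 head=2: xor i2 RAW r0
#2 head=3: st i3 no-port MEM/MEM
#3 head=4: ld i4 no-port MEM/BR
#4 head=5: beq or i5,i6 dual
#5 head=7: mul and i7,i8 dual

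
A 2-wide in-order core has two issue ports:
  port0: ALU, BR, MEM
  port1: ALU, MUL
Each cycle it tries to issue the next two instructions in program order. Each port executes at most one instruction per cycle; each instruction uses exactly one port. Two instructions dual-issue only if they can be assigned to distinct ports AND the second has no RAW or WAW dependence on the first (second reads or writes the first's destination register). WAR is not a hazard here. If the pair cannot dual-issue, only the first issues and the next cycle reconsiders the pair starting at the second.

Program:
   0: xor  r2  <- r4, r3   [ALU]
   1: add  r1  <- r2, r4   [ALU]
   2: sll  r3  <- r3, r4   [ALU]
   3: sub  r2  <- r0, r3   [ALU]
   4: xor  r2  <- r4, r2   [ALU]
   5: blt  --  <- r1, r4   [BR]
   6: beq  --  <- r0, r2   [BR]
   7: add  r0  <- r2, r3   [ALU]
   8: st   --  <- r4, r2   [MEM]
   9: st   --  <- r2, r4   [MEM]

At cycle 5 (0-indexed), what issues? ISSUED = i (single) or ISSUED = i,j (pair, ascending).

ISSUED = 8

#0 head=0: xor i0 RAW r2
#1 head=1: add;sll i1+i2 pair
#2 head=3: sub i3 RAW+WAW r2
#3 head=4: xor;blt i4+i5 pair
#4 head=6: beq;add i6+i7 pair
#5 head=8: st i8 no-port MEM/MEM
#6 head=9: st i9 tail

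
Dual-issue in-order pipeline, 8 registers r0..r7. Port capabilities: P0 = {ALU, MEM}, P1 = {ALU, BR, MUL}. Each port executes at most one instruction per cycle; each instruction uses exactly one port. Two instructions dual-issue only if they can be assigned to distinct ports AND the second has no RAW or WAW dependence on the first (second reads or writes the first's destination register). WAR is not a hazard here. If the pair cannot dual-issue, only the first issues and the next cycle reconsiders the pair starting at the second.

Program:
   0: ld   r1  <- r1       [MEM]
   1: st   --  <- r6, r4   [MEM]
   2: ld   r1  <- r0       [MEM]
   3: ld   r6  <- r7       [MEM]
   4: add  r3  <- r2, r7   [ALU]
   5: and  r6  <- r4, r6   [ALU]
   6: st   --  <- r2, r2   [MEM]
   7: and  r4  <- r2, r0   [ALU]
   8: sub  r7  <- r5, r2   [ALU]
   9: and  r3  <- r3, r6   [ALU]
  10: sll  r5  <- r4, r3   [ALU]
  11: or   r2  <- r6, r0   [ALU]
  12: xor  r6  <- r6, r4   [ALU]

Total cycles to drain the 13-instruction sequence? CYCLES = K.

CYCLES = 9

  cy0 -> i0 (ld) no-port MEM/MEM
  cy1 -> i1 (st) no-port MEM/MEM
  cy2 -> i2 (ld) no-port MEM/MEM
  cy3 -> i3,i4 (ld+add) pair
  cy4 -> i5,i6 (and+st) pair
  cy5 -> i7,i8 (and+sub) pair
  cy6 -> i9 (and) RAW r3
  cy7 -> i10,i11 (sll+or) pair
  cy8 -> i12 (xor) tail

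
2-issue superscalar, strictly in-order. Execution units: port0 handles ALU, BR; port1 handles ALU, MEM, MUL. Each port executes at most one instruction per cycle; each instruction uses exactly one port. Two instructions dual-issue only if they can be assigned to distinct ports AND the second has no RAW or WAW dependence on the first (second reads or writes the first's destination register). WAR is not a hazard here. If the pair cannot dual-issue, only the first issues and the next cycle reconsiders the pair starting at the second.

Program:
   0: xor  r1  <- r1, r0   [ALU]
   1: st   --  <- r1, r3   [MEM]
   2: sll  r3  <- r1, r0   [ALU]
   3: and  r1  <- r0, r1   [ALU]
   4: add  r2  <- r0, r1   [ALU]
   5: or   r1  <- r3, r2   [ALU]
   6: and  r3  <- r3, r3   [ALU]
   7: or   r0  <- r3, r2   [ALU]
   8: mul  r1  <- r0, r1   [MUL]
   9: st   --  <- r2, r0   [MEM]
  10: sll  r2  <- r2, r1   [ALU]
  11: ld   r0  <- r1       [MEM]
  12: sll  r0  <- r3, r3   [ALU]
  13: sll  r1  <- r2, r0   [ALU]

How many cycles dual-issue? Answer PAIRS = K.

c0: i0 xor.ALU  RAW r1
c1: i1+i2 st.MEM;sll.ALU  2-wide
c2: i3 and.ALU  RAW r1
c3: i4 add.ALU  RAW r2
c4: i5+i6 or.ALU;and.ALU  2-wide
c5: i7 or.ALU  RAW r0
c6: i8 mul.MUL  no-port MUL/MEM
c7: i9+i10 st.MEM;sll.ALU  2-wide
c8: i11 ld.MEM  WAW r0
c9: i12 sll.ALU  RAW r0
c10: i13 sll.ALU  tail

PAIRS = 3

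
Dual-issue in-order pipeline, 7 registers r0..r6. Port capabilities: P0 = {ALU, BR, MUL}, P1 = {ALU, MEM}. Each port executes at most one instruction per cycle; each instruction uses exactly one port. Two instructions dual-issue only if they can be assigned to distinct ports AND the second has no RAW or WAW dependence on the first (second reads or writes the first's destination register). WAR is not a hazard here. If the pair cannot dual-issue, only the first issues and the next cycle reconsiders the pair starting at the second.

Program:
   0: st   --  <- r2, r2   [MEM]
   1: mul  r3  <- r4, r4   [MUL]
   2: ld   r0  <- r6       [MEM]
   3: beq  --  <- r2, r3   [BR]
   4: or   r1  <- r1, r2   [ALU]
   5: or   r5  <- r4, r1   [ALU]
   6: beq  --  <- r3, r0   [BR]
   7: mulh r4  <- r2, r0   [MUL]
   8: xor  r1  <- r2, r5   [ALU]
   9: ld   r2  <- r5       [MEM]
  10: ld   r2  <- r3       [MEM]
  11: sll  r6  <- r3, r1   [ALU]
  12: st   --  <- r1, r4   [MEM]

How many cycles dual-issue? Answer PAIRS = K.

[0] i0&i1  st.MEM+mul.MUL  -- dual
[1] i2&i3  ld.MEM+beq.BR  -- dual
[2] i4  or.ALU  -- RAW r1
[3] i5&i6  or.ALU+beq.BR  -- dual
[4] i7&i8  mulh.MUL+xor.ALU  -- dual
[5] i9  ld.MEM  -- no-port MEM/MEM
[6] i10&i11  ld.MEM+sll.ALU  -- dual
[7] i12  st.MEM  -- tail

PAIRS = 5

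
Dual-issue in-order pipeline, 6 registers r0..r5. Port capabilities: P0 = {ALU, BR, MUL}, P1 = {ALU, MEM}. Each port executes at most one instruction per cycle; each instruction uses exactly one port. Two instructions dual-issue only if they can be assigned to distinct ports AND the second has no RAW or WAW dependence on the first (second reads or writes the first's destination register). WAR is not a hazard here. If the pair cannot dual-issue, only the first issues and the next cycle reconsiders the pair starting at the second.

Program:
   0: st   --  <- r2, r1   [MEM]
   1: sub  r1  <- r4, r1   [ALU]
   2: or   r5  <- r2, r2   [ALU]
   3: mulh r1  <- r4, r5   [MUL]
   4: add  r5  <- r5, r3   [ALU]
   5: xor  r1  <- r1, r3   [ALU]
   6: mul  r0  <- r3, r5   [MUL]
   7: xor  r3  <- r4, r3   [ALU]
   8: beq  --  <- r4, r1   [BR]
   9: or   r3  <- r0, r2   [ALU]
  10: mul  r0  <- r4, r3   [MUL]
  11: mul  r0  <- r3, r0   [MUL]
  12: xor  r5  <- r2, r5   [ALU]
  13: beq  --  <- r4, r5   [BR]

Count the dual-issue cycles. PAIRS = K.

  cy0 -> i0+i1 (st.MEM+sub.ALU) dual
  cy1 -> i2 (or.ALU) RAW r5
  cy2 -> i3+i4 (mulh.MUL+add.ALU) dual
  cy3 -> i5+i6 (xor.ALU+mul.MUL) dual
  cy4 -> i7+i8 (xor.ALU+beq.BR) dual
  cy5 -> i9 (or.ALU) RAW r3
  cy6 -> i10 (mul.MUL) no-port MUL/MUL
  cy7 -> i11+i12 (mul.MUL+xor.ALU) dual
  cy8 -> i13 (beq.BR) tail

PAIRS = 5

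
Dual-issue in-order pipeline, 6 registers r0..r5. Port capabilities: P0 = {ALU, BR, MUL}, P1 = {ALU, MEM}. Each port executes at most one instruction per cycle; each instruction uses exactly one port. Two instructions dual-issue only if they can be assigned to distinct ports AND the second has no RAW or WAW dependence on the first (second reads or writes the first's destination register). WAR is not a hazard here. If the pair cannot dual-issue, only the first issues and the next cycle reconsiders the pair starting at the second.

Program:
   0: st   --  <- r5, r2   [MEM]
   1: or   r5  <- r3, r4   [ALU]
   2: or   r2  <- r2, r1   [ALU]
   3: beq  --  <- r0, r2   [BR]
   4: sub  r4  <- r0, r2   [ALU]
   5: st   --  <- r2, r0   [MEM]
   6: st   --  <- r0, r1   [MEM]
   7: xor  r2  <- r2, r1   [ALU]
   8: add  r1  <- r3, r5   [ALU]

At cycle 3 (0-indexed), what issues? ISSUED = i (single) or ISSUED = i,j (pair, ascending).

t=0 i0&i1:st/or ; dual
t=1 i2:or ; RAW r2
t=2 i3&i4:beq/sub ; dual
t=3 i5:st ; no-port MEM/MEM
t=4 i6&i7:st/xor ; dual
t=5 i8:add ; tail

ISSUED = 5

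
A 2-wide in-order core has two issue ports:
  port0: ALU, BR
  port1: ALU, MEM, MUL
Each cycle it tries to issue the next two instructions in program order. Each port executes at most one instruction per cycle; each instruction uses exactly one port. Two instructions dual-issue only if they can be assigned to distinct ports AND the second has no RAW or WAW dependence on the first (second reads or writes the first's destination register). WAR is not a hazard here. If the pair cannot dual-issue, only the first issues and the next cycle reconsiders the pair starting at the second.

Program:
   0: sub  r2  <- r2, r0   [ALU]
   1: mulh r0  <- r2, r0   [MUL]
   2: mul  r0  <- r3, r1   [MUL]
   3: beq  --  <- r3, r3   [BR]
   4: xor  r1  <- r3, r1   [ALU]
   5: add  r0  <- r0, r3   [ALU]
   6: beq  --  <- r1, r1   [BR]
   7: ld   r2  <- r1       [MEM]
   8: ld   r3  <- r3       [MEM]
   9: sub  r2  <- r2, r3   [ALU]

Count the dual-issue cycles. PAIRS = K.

PAIRS = 3

#0 head=0: sub i0 RAW r2
#1 head=1: mulh i1 no-port MUL/MUL
#2 head=2: mul+beq i2,i3 pair
#3 head=4: xor+add i4,i5 pair
#4 head=6: beq+ld i6,i7 pair
#5 head=8: ld i8 RAW r3
#6 head=9: sub i9 tail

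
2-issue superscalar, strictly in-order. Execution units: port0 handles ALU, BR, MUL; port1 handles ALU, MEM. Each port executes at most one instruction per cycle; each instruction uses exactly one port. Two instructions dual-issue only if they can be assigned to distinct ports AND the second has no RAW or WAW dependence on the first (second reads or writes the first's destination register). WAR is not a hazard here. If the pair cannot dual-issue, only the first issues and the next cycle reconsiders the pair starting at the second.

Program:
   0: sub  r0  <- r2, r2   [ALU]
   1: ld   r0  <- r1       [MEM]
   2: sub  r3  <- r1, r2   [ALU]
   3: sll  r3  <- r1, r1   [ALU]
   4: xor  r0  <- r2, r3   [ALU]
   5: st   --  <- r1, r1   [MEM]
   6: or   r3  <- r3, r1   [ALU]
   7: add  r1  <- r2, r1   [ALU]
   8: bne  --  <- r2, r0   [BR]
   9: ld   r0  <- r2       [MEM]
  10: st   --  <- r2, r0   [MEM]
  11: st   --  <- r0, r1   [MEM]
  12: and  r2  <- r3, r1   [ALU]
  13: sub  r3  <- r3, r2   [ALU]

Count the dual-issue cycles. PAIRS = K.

c0: i0 sub.ALU  WAW r0
c1: i1,i2 ld.MEM+sub.ALU  pair
c2: i3 sll.ALU  RAW r3
c3: i4,i5 xor.ALU+st.MEM  pair
c4: i6,i7 or.ALU+add.ALU  pair
c5: i8,i9 bne.BR+ld.MEM  pair
c6: i10 st.MEM  no-port MEM/MEM
c7: i11,i12 st.MEM+and.ALU  pair
c8: i13 sub.ALU  tail

PAIRS = 5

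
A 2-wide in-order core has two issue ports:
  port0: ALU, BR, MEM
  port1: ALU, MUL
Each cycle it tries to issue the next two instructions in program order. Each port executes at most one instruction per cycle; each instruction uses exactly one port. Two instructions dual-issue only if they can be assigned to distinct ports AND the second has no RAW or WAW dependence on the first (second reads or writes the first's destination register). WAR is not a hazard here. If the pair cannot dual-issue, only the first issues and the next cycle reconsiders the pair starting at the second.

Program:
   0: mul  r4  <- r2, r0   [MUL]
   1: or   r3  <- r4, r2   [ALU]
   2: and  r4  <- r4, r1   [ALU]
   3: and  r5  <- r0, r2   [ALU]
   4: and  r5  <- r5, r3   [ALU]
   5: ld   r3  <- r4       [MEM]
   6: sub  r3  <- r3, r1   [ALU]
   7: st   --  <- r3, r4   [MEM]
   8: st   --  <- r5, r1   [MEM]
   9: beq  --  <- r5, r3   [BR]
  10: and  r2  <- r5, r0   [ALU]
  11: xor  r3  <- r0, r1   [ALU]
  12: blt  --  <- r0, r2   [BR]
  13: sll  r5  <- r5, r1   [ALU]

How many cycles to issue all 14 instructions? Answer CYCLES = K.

[0] i0  mul.MUL  -- RAW r4
[1] i1,i2  or.ALU/and.ALU  -- 2-wide
[2] i3  and.ALU  -- RAW+WAW r5
[3] i4,i5  and.ALU/ld.MEM  -- 2-wide
[4] i6  sub.ALU  -- RAW r3
[5] i7  st.MEM  -- no-port MEM/MEM
[6] i8  st.MEM  -- no-port MEM/BR
[7] i9,i10  beq.BR/and.ALU  -- 2-wide
[8] i11,i12  xor.ALU/blt.BR  -- 2-wide
[9] i13  sll.ALU  -- tail

CYCLES = 10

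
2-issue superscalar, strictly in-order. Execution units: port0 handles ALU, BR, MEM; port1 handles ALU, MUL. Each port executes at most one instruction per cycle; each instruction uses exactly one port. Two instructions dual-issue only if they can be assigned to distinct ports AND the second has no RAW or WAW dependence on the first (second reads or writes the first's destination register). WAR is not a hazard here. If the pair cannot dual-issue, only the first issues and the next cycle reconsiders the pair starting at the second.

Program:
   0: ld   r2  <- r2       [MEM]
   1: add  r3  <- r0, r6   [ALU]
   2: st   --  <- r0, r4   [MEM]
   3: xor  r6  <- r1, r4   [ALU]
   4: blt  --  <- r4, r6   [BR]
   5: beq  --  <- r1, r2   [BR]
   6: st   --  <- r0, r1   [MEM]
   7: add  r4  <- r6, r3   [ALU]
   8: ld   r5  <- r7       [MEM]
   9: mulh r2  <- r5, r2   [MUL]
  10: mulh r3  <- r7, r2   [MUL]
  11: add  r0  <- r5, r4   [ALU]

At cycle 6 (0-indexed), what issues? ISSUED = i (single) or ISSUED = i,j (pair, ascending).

ISSUED = 9

[0] i0/i1  ld;add  -- pair
[1] i2/i3  st;xor  -- pair
[2] i4  blt  -- no-port BR/BR
[3] i5  beq  -- no-port BR/MEM
[4] i6/i7  st;add  -- pair
[5] i8  ld  -- RAW r5
[6] i9  mulh  -- no-port MUL/MUL
[7] i10/i11  mulh;add  -- pair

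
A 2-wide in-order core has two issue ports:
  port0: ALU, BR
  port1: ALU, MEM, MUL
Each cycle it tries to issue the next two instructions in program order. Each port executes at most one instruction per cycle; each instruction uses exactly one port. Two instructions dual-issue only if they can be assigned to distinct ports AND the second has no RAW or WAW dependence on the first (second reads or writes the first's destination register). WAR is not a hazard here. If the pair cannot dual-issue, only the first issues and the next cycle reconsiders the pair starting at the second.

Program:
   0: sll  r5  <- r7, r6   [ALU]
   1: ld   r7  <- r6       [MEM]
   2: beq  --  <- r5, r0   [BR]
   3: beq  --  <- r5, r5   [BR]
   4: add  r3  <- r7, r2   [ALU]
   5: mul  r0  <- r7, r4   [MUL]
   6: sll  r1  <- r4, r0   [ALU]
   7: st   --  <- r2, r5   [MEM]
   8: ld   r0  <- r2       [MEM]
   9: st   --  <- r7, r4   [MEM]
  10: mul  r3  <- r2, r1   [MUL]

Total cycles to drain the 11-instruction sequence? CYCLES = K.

CYCLES = 8

#0 head=0: sll/ld i0&i1 dual
#1 head=2: beq i2 no-port BR/BR
#2 head=3: beq/add i3&i4 dual
#3 head=5: mul i5 RAW r0
#4 head=6: sll/st i6&i7 dual
#5 head=8: ld i8 no-port MEM/MEM
#6 head=9: st i9 no-port MEM/MUL
#7 head=10: mul i10 tail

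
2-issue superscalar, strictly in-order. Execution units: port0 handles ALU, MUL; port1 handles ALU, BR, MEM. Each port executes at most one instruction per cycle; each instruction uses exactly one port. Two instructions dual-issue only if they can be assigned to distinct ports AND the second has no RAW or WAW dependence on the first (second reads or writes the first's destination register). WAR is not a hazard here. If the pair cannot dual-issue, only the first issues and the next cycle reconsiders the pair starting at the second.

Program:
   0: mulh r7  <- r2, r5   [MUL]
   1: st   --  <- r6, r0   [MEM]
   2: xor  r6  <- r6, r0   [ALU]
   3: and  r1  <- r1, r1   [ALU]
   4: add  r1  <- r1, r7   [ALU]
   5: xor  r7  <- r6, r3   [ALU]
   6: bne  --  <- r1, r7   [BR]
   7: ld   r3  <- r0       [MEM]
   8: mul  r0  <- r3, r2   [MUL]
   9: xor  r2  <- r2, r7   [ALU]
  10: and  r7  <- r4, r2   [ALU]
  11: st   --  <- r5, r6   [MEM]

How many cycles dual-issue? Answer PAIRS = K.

PAIRS = 5

#0 head=0: mulh/st i0+i1 dual
#1 head=2: xor/and i2+i3 dual
#2 head=4: add/xor i4+i5 dual
#3 head=6: bne i6 no-port BR/MEM
#4 head=7: ld i7 RAW r3
#5 head=8: mul/xor i8+i9 dual
#6 head=10: and/st i10+i11 dual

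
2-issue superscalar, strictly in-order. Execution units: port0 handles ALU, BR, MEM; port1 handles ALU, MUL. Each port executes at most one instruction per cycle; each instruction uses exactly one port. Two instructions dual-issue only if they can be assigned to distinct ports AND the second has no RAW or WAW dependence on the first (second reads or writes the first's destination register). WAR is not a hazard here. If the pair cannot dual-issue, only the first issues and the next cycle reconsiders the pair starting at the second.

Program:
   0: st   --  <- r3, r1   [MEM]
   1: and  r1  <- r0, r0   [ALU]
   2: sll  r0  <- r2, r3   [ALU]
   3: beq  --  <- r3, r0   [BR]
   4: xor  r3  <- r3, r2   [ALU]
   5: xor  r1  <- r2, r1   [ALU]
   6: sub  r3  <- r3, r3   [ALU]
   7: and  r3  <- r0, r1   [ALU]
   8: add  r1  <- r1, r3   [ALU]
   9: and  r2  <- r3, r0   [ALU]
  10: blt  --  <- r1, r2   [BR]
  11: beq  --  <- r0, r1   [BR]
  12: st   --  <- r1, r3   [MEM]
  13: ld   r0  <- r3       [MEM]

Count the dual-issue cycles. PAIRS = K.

PAIRS = 4

t=0 i0,i1:st.MEM+and.ALU ; pair
t=1 i2:sll.ALU ; RAW r0
t=2 i3,i4:beq.BR+xor.ALU ; pair
t=3 i5,i6:xor.ALU+sub.ALU ; pair
t=4 i7:and.ALU ; RAW r3
t=5 i8,i9:add.ALU+and.ALU ; pair
t=6 i10:blt.BR ; no-port BR/BR
t=7 i11:beq.BR ; no-port BR/MEM
t=8 i12:st.MEM ; no-port MEM/MEM
t=9 i13:ld.MEM ; tail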